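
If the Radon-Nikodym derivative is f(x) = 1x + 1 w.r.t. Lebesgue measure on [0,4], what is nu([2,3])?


nu(A) = integral_A (dnu/dmu) dmu = integral_2^3 (1x + 1) dx
Step 1: Antiderivative F(x) = (1/2)x^2 + 1x
Step 2: F(3) = (1/2)*3^2 + 1*3 = 4.5 + 3 = 7.5
Step 3: F(2) = (1/2)*2^2 + 1*2 = 2 + 2 = 4
Step 4: nu([2,3]) = F(3) - F(2) = 7.5 - 4 = 3.5


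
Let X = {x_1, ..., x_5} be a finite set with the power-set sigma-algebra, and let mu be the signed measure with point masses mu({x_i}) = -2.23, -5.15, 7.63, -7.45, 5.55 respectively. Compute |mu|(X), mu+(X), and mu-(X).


Step 1: Every measurable set is a union of atoms (the cells / points), so a Hahn decomposition is
  obtained by grouping atoms by sign: P = union of atoms with mu > 0, N = union of the remaining atoms.
  Atoms in P (indices): 3, 5;  atoms in N (indices): 1, 2, 4
  Positive values: 7.63, 5.55
  Negative values: -2.23, -5.15, -7.45
Step 2: mu+(X) = mu(P) = sum of positive atom values = 13.18
Step 3: mu-(X) = -mu(N) = sum of |negative atom values| = 14.83
Step 4: |mu|(X) = mu+(X) + mu-(X) = 13.18 + 14.83 = 28.01


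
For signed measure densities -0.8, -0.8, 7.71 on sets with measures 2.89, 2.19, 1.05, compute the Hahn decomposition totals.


Step 1: Compute signed measure on each set:
  Set 1: -0.8 * 2.89 = -2.312
  Set 2: -0.8 * 2.19 = -1.752
  Set 3: 7.71 * 1.05 = 8.0955
Step 2: Total signed measure = (-2.312) + (-1.752) + (8.0955)
     = 4.0315
Step 3: Positive part mu+(X) = sum of positive contributions = 8.0955
Step 4: Negative part mu-(X) = |sum of negative contributions| = 4.064


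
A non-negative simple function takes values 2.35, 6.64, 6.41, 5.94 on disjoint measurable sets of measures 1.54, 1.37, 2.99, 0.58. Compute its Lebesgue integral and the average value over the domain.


Step 1: Integral = sum(value_i * measure_i)
= 2.35*1.54 + 6.64*1.37 + 6.41*2.99 + 5.94*0.58
= 3.619 + 9.0968 + 19.1659 + 3.4452
= 35.3269
Step 2: Total measure of domain = 1.54 + 1.37 + 2.99 + 0.58 = 6.48
Step 3: Average value = 35.3269 / 6.48 = 5.451682


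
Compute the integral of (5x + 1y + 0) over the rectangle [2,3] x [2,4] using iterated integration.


By Fubini, integrate in x first, then y.
Step 1: Fix y, integrate over x in [2,3]:
  integral(5x + 1y + 0, x=2..3)
  = 5*(3^2 - 2^2)/2 + (1y + 0)*(3 - 2)
  = 12.5 + (1y + 0)*1
  = 12.5 + 1y + 0
  = 12.5 + 1y
Step 2: Integrate over y in [2,4]:
  integral(12.5 + 1y, y=2..4)
  = 12.5*2 + 1*(4^2 - 2^2)/2
  = 25 + 6
  = 31


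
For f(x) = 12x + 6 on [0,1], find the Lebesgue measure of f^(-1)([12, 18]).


f^(-1)([12, 18]) = {x : 12 <= 12x + 6 <= 18}
Solving: (12 - 6)/12 <= x <= (18 - 6)/12
= [0.5, 1]
Intersecting with [0,1]: [0.5, 1]
Measure = 1 - 0.5 = 0.5


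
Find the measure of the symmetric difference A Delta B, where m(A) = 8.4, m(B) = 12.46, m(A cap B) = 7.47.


m(A Delta B) = m(A) + m(B) - 2*m(A n B)
= 8.4 + 12.46 - 2*7.47
= 8.4 + 12.46 - 14.94
= 5.92


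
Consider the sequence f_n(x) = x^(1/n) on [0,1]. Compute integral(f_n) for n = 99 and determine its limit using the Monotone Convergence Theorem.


At n = 99: f_99(x) = x^(1/99).
Step 1: integral(x^(1/99), 0, 1) = [x^(1/99+1) / (1/99+1)] from 0 to 1
     = 1 / (1/99 + 1) = 1 / ((99+1)/99) = 99/(99+1)
     = 99/100 = 0.99
Step 2: As n -> infinity, f_n(x) = x^(1/n) -> 1 for x in (0,1], and f_n is increasing in n.
By MCT, lim_n integral(f_n) = integral(lim_n f_n) = integral(1, 0, 1) = 1.
Step 3: Verify convergence: 99/100 = 0.99 -> 1


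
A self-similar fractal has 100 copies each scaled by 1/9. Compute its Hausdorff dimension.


For a self-similar set with N copies scaled by 1/r:
dim_H = log(N)/log(r) = log(100)/log(9)
= 4.60517/2.197225
= 2.095903


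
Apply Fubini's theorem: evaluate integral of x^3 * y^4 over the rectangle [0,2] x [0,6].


By Fubini's theorem, the double integral factors as a product of single integrals:
Step 1: integral_0^2 x^3 dx = [x^4/4] from 0 to 2
     = 2^4/4 = 4
Step 2: integral_0^6 y^4 dy = [y^5/5] from 0 to 6
     = 6^5/5 = 1555.2
Step 3: Double integral = 4 * 1555.2 = 6220.8


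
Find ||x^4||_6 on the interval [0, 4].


Step 1: ||f||_6 = (integral_0^4 |x^4|^6 dx)^(1/6)
     = (integral_0^4 x^24 dx)^(1/6)
Step 2: integral_0^4 x^24 dx = [x^25/(25)] from 0 to 4 = 4^25/25
     = 1125899906842624/25 = 4.503600e+13
Step 3: ||f||_6 = (4.503600e+13)^(1/6) = 188.622413


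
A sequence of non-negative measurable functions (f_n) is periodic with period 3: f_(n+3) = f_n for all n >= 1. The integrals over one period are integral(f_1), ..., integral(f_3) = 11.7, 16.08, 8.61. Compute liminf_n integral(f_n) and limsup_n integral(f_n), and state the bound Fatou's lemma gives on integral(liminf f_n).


The sequence (integral(f_n)) is periodic with period 3, repeating the values 11.7, 16.08, 8.61 indefinitely.
Step 1: For a periodic sequence, every tail (a_m, a_(m+1), ...) contains all 3 period values infinitely often.
Step 2: Hence inf of every tail = min of the period values = min(11.7, 16.08, 8.61) = 8.61.
        liminf_n integral(f_n) = sup over m of (inf of tail from m) = 8.61.
Step 3: Similarly sup of every tail = max of the period values = 16.08.
        limsup_n integral(f_n) = 16.08.
Step 4: Fatou's lemma: integral(liminf_n f_n) <= liminf_n integral(f_n) = 8.61.
        So the integral of the pointwise liminf is at most 8.61.


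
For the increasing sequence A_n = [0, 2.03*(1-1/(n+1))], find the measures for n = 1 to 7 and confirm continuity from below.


By continuity of measure from below: if A_n increases to A, then m(A_n) -> m(A).
Here A = [0, 2.03], so m(A) = 2.03
Step 1: a_1 = 2.03*(1 - 1/2) = 1.015, m(A_1) = 1.015
Step 2: a_2 = 2.03*(1 - 1/3) = 1.3533, m(A_2) = 1.3533
Step 3: a_3 = 2.03*(1 - 1/4) = 1.5225, m(A_3) = 1.5225
Step 4: a_4 = 2.03*(1 - 1/5) = 1.624, m(A_4) = 1.624
Step 5: a_5 = 2.03*(1 - 1/6) = 1.6917, m(A_5) = 1.6917
Step 6: a_6 = 2.03*(1 - 1/7) = 1.74, m(A_6) = 1.74
Step 7: a_7 = 2.03*(1 - 1/8) = 1.7762, m(A_7) = 1.7762
Limit: m(A_n) -> m([0,2.03]) = 2.03


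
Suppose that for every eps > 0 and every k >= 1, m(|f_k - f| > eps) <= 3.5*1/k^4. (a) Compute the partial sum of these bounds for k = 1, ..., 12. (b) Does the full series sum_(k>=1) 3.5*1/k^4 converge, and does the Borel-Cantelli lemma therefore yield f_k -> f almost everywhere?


Step 1: List the terms 3.5*1/k^4 for k = 1 to 12:
  k=1: 3.5
  k=2: 0.21875
  k=3: 0.04321
  k=4: 0.013672
  k=5: 0.0056
  k=6: 0.002701
  k=7: 0.001458
  k=8: 8.544922e-04
  k=9: 5.334553e-04
  k=10: 3.500000e-04
  k=11: 2.390547e-04
  k=12: 1.687886e-04
Step 2: Partial sum = 3.5 + 0.21875 + 0.04321 + 0.013672 + 0.0056 + 0.002701 + 0.001458 + 8.544922e-04 + 5.334553e-04 + 3.500000e-04 + 2.390547e-04 + 1.687886e-04
     = 3.787536
Step 3: The full series sum_(k>=1) 3.5*1/k^4 converges (p-series with p = 4 > 1; a constant multiple of a convergent series converges).
Step 4: Fix eps > 0. Since sum_k m(|f_k - f| > eps) < infinity, the Borel-Cantelli lemma gives
        m(limsup_k {|f_k - f| > eps}) = 0, i.e. for a.e. x, |f_k(x) - f(x)| <= eps for all large k.
        Applying this with eps = 1/j for j = 1, 2, ... and intersecting the countably many full-measure sets,
        for a.e. x we get limsup_k |f_k(x) - f(x)| <= 1/j for every j, hence f_k -> f almost everywhere.
Conclusion: series converges; Borel-Cantelli yields f_k -> f a.e.


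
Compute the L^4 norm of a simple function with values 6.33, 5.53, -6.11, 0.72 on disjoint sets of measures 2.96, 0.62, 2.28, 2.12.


Step 1: Compute |f_i|^4 for each value:
  |6.33|^4 = 1605.516747
  |5.53|^4 = 935.191445
  |-6.11|^4 = 1393.68569
  |0.72|^4 = 0.268739
Step 2: Multiply by measures and sum:
  1605.516747 * 2.96 = 4752.329572
  935.191445 * 0.62 = 579.818696
  1393.68569 * 2.28 = 3177.603374
  0.268739 * 2.12 = 0.569726
Sum = 4752.329572 + 579.818696 + 3177.603374 + 0.569726 = 8510.321367
Step 3: Take the p-th root:
||f||_4 = (8510.321367)^(1/4) = 9.604759


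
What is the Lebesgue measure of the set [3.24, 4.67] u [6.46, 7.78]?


For pairwise disjoint intervals, m(union) = sum of lengths.
= (4.67 - 3.24) + (7.78 - 6.46)
= 1.43 + 1.32
= 2.75


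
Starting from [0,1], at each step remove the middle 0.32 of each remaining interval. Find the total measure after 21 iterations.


Step 1: At each step, fraction remaining = 1 - 0.32 = 0.68
Step 2: After 21 steps, measure = (0.68)^21
Result = 3.038695e-04


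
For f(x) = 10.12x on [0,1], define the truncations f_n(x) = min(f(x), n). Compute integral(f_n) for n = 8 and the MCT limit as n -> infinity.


f(x) = 10.12x on [0,1]; f_n(x) = min(10.12x, n). At n = 8:
Step 1: f(x) reaches 8 at x = 8/10.12 = 0.790514
Step 2: integral(f_8) = integral(10.12x, 0, 0.790514) + integral(8, 0.790514, 1)
       = 10.12*0.790514^2/2 + 8*(1 - 0.790514)
       = 3.162055 + 1.675889
       = 4.837945
Step 3: As n -> infinity, f_n increases to f, so by MCT integral(f_n) -> integral(f) = 10.12/2 = 5.06.
Convergence: integral(f_8) = 4.837945 -> 5.06 as n -> infinity


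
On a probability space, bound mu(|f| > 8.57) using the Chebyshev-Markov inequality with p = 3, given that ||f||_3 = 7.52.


Chebyshev/Markov inequality: mu(|f| > eps) <= (||f||_p / eps)^p
Step 1: ||f||_3 / eps = 7.52 / 8.57 = 0.87748
Step 2: Raise to power p = 3:
  (0.87748)^3 = 0.675633
Step 3: Therefore mu(|f| > 8.57) <= 0.675633


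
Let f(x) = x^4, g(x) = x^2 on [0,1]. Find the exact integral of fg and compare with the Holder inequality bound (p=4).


Step 1: Exact integral of f*g = integral(x^6, 0, 1) = 1/7
     = 0.142857
Step 2: Holder bound with p=4, q=1.333333:
  ||f||_p = (integral x^16 dx)^(1/4) = (1/17)^(1/4) = 0.492479
  ||g||_q = (integral x^2.666667 dx)^(1/1.333333) = (1/3.666667)^(1/1.333333) = 0.377395
Step 3: Holder bound = ||f||_p * ||g||_q = 0.492479 * 0.377395 = 0.185859
Verification: 0.142857 <= 0.185859 (Holder holds)


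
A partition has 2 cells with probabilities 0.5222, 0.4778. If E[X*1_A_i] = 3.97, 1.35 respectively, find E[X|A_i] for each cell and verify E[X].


For each cell A_i: E[X|A_i] = E[X*1_A_i] / P(A_i)
Step 1: E[X|A_1] = 3.97 / 0.5222 = 7.602451
Step 2: E[X|A_2] = 1.35 / 0.4778 = 2.82545
Verification: E[X] = sum E[X*1_A_i] = 3.97 + 1.35 = 5.32


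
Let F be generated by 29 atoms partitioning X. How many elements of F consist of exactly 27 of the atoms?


Each element of F is a union of some subset of the 29 atoms.
Elements that are unions of exactly 27 atoms correspond to 27-element subsets of the 29 atoms.
Count = C(29, 27) = 29! / (27! * 2!) = 406.


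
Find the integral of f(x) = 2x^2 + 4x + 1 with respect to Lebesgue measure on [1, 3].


The Lebesgue integral of a Riemann-integrable function agrees with the Riemann integral.
Antiderivative F(x) = (2/3)x^3 + (4/2)x^2 + 1x
F(3) = (2/3)*3^3 + (4/2)*3^2 + 1*3
     = (2/3)*27 + (4/2)*9 + 1*3
     = 18 + 18 + 3
     = 39
F(1) = 3.666667
Integral = F(3) - F(1) = 39 - 3.666667 = 35.333333


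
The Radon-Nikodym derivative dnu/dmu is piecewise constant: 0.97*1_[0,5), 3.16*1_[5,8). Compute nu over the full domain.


Integrate each piece of the Radon-Nikodym derivative:
Step 1: integral_0^5 0.97 dx = 0.97*(5-0) = 0.97*5 = 4.85
Step 2: integral_5^8 3.16 dx = 3.16*(8-5) = 3.16*3 = 9.48
Total: 4.85 + 9.48 = 14.33


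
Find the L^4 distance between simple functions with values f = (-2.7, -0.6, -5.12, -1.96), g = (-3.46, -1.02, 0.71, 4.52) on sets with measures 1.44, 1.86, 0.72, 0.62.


Step 1: Compute differences f_i - g_i:
  -2.7 - -3.46 = 0.76
  -0.6 - -1.02 = 0.42
  -5.12 - 0.71 = -5.83
  -1.96 - 4.52 = -6.48
Step 2: Compute |diff|^4 * measure for each set:
  |0.76|^4 * 1.44 = 0.333622 * 1.44 = 0.480415
  |0.42|^4 * 1.86 = 0.031117 * 1.86 = 0.057878
  |-5.83|^4 * 0.72 = 1155.245323 * 0.72 = 831.776633
  |-6.48|^4 * 0.62 = 1763.193692 * 0.62 = 1093.180089
Step 3: Sum = 1925.495015
Step 4: ||f-g||_4 = (1925.495015)^(1/4) = 6.624233


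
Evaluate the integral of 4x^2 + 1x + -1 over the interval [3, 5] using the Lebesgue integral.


The Lebesgue integral of a Riemann-integrable function agrees with the Riemann integral.
Antiderivative F(x) = (4/3)x^3 + (1/2)x^2 + -1x
F(5) = (4/3)*5^3 + (1/2)*5^2 + -1*5
     = (4/3)*125 + (1/2)*25 + -1*5
     = 166.666667 + 12.5 + -5
     = 174.166667
F(3) = 37.5
Integral = F(5) - F(3) = 174.166667 - 37.5 = 136.666667


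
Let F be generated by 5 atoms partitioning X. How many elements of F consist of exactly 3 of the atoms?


Each element of F is a union of some subset of the 5 atoms.
Elements that are unions of exactly 3 atoms correspond to 3-element subsets of the 5 atoms.
Count = C(5, 3) = 5! / (3! * 2!) = 10.


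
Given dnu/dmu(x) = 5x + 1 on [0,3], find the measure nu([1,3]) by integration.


nu(A) = integral_A (dnu/dmu) dmu = integral_1^3 (5x + 1) dx
Step 1: Antiderivative F(x) = (5/2)x^2 + 1x
Step 2: F(3) = (5/2)*3^2 + 1*3 = 22.5 + 3 = 25.5
Step 3: F(1) = (5/2)*1^2 + 1*1 = 2.5 + 1 = 3.5
Step 4: nu([1,3]) = F(3) - F(1) = 25.5 - 3.5 = 22


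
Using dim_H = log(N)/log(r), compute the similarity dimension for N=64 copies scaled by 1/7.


For a self-similar set with N copies scaled by 1/r:
dim_H = log(N)/log(r) = log(64)/log(7)
= 4.158883/1.94591
= 2.137243


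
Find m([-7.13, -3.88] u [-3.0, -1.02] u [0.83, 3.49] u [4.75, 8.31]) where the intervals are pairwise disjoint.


For pairwise disjoint intervals, m(union) = sum of lengths.
= (-3.88 - -7.13) + (-1.02 - -3.0) + (3.49 - 0.83) + (8.31 - 4.75)
= 3.25 + 1.98 + 2.66 + 3.56
= 11.45


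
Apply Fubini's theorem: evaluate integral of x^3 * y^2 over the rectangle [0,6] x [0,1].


By Fubini's theorem, the double integral factors as a product of single integrals:
Step 1: integral_0^6 x^3 dx = [x^4/4] from 0 to 6
     = 6^4/4 = 324
Step 2: integral_0^1 y^2 dy = [y^3/3] from 0 to 1
     = 1^3/3 = 0.333333
Step 3: Double integral = 324 * 0.333333 = 108


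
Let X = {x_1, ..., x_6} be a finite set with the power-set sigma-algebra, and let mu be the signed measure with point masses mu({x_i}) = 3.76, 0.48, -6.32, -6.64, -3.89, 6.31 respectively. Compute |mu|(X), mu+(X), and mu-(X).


Step 1: Every measurable set is a union of atoms (the cells / points), so a Hahn decomposition is
  obtained by grouping atoms by sign: P = union of atoms with mu > 0, N = union of the remaining atoms.
  Atoms in P (indices): 1, 2, 6;  atoms in N (indices): 3, 4, 5
  Positive values: 3.76, 0.48, 6.31
  Negative values: -6.32, -6.64, -3.89
Step 2: mu+(X) = mu(P) = sum of positive atom values = 10.55
Step 3: mu-(X) = -mu(N) = sum of |negative atom values| = 16.85
Step 4: |mu|(X) = mu+(X) + mu-(X) = 10.55 + 16.85 = 27.4


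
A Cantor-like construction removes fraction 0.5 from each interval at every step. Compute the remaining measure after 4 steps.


Step 1: At each step, fraction remaining = 1 - 0.5 = 0.5
Step 2: After 4 steps, measure = (0.5)^4
Step 3: Computing the power step by step:
  After step 1: 0.5
  After step 2: 0.25
  After step 3: 0.125
  After step 4: 0.0625
Result = 0.0625


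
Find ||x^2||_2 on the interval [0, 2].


Step 1: ||f||_2 = (integral_0^2 |x^2|^2 dx)^(1/2)
     = (integral_0^2 x^4 dx)^(1/2)
Step 2: integral_0^2 x^4 dx = [x^5/(5)] from 0 to 2 = 2^5/5
     = 32/5 = 6.4
Step 3: ||f||_2 = (6.4)^(1/2) = 2.529822


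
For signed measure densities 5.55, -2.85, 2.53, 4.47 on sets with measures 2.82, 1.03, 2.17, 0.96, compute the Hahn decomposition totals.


Step 1: Compute signed measure on each set:
  Set 1: 5.55 * 2.82 = 15.651
  Set 2: -2.85 * 1.03 = -2.9355
  Set 3: 2.53 * 2.17 = 5.4901
  Set 4: 4.47 * 0.96 = 4.2912
Step 2: Total signed measure = (15.651) + (-2.9355) + (5.4901) + (4.2912)
     = 22.4968
Step 3: Positive part mu+(X) = sum of positive contributions = 25.4323
Step 4: Negative part mu-(X) = |sum of negative contributions| = 2.9355


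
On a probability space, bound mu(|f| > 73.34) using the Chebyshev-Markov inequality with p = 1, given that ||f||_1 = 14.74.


Chebyshev/Markov inequality: mu(|f| > eps) <= (||f||_p / eps)^p
Step 1: ||f||_1 / eps = 14.74 / 73.34 = 0.200982
Step 2: Raise to power p = 1:
  (0.200982)^1 = 0.200982
Step 3: Therefore mu(|f| > 73.34) <= 0.200982


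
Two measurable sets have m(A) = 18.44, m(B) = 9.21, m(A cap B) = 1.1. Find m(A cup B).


By inclusion-exclusion: m(A u B) = m(A) + m(B) - m(A n B)
= 18.44 + 9.21 - 1.1
= 26.55


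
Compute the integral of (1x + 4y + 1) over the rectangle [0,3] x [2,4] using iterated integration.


By Fubini, integrate in x first, then y.
Step 1: Fix y, integrate over x in [0,3]:
  integral(1x + 4y + 1, x=0..3)
  = 1*(3^2 - 0^2)/2 + (4y + 1)*(3 - 0)
  = 4.5 + (4y + 1)*3
  = 4.5 + 12y + 3
  = 7.5 + 12y
Step 2: Integrate over y in [2,4]:
  integral(7.5 + 12y, y=2..4)
  = 7.5*2 + 12*(4^2 - 2^2)/2
  = 15 + 72
  = 87


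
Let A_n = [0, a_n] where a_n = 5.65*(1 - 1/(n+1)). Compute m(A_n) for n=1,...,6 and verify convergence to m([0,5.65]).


By continuity of measure from below: if A_n increases to A, then m(A_n) -> m(A).
Here A = [0, 5.65], so m(A) = 5.65
Step 1: a_1 = 5.65*(1 - 1/2) = 2.825, m(A_1) = 2.825
Step 2: a_2 = 5.65*(1 - 1/3) = 3.7667, m(A_2) = 3.7667
Step 3: a_3 = 5.65*(1 - 1/4) = 4.2375, m(A_3) = 4.2375
Step 4: a_4 = 5.65*(1 - 1/5) = 4.52, m(A_4) = 4.52
Step 5: a_5 = 5.65*(1 - 1/6) = 4.7083, m(A_5) = 4.7083
Step 6: a_6 = 5.65*(1 - 1/7) = 4.8429, m(A_6) = 4.8429
Limit: m(A_n) -> m([0,5.65]) = 5.65


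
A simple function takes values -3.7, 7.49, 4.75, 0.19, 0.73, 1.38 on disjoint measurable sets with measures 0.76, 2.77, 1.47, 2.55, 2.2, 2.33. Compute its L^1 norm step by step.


Step 1: Compute |f_i|^1 for each value:
  |-3.7|^1 = 3.7
  |7.49|^1 = 7.49
  |4.75|^1 = 4.75
  |0.19|^1 = 0.19
  |0.73|^1 = 0.73
  |1.38|^1 = 1.38
Step 2: Multiply by measures and sum:
  3.7 * 0.76 = 2.812
  7.49 * 2.77 = 20.7473
  4.75 * 1.47 = 6.9825
  0.19 * 2.55 = 0.4845
  0.73 * 2.2 = 1.606
  1.38 * 2.33 = 3.2154
Sum = 2.812 + 20.7473 + 6.9825 + 0.4845 + 1.606 + 3.2154 = 35.8477
Step 3: Take the p-th root:
||f||_1 = (35.8477)^(1/1) = 35.8477


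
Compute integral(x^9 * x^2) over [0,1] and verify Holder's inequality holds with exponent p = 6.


Step 1: Exact integral of f*g = integral(x^11, 0, 1) = 1/12
     = 0.083333
Step 2: Holder bound with p=6, q=1.2:
  ||f||_p = (integral x^54 dx)^(1/6) = (1/55)^(1/6) = 0.51279
  ||g||_q = (integral x^2.4 dx)^(1/1.2) = (1/3.4)^(1/1.2) = 0.360662
Step 3: Holder bound = ||f||_p * ||g||_q = 0.51279 * 0.360662 = 0.184944
Verification: 0.083333 <= 0.184944 (Holder holds)


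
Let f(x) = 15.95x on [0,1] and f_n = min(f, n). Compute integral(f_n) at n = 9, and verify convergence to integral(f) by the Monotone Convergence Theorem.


f(x) = 15.95x on [0,1]; f_n(x) = min(15.95x, n). At n = 9:
Step 1: f(x) reaches 9 at x = 9/15.95 = 0.564263
Step 2: integral(f_9) = integral(15.95x, 0, 0.564263) + integral(9, 0.564263, 1)
       = 15.95*0.564263^2/2 + 9*(1 - 0.564263)
       = 2.539185 + 3.92163
       = 6.460815
Step 3: As n -> infinity, f_n increases to f, so by MCT integral(f_n) -> integral(f) = 15.95/2 = 7.975.
Convergence: integral(f_9) = 6.460815 -> 7.975 as n -> infinity


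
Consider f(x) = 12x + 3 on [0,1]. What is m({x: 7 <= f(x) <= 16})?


f^(-1)([7, 16]) = {x : 7 <= 12x + 3 <= 16}
Solving: (7 - 3)/12 <= x <= (16 - 3)/12
= [0.333333, 1.083333]
Intersecting with [0,1]: [0.333333, 1]
Measure = 1 - 0.333333 = 0.666667


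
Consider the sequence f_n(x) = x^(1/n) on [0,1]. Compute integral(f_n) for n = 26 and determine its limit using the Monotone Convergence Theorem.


At n = 26: f_26(x) = x^(1/26).
Step 1: integral(x^(1/26), 0, 1) = [x^(1/26+1) / (1/26+1)] from 0 to 1
     = 1 / (1/26 + 1) = 1 / ((26+1)/26) = 26/(26+1)
     = 26/27 = 0.962963
Step 2: As n -> infinity, f_n(x) = x^(1/n) -> 1 for x in (0,1], and f_n is increasing in n.
By MCT, lim_n integral(f_n) = integral(lim_n f_n) = integral(1, 0, 1) = 1.
Step 3: Verify convergence: 26/27 = 0.962963 -> 1


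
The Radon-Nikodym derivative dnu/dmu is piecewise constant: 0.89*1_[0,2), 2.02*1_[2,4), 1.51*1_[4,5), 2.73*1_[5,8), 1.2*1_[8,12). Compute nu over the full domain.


Integrate each piece of the Radon-Nikodym derivative:
Step 1: integral_0^2 0.89 dx = 0.89*(2-0) = 0.89*2 = 1.78
Step 2: integral_2^4 2.02 dx = 2.02*(4-2) = 2.02*2 = 4.04
Step 3: integral_4^5 1.51 dx = 1.51*(5-4) = 1.51*1 = 1.51
Step 4: integral_5^8 2.73 dx = 2.73*(8-5) = 2.73*3 = 8.19
Step 5: integral_8^12 1.2 dx = 1.2*(12-8) = 1.2*4 = 4.8
Total: 1.78 + 4.04 + 1.51 + 8.19 + 4.8 = 20.32


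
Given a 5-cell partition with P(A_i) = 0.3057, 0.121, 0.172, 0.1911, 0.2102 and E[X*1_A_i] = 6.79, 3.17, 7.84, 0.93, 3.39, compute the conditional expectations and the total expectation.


For each cell A_i: E[X|A_i] = E[X*1_A_i] / P(A_i)
Step 1: E[X|A_1] = 6.79 / 0.3057 = 22.211318
Step 2: E[X|A_2] = 3.17 / 0.121 = 26.198347
Step 3: E[X|A_3] = 7.84 / 0.172 = 45.581395
Step 4: E[X|A_4] = 0.93 / 0.1911 = 4.866562
Step 5: E[X|A_5] = 3.39 / 0.2102 = 16.127498
Verification: E[X] = sum E[X*1_A_i] = 6.79 + 3.17 + 7.84 + 0.93 + 3.39 = 22.12


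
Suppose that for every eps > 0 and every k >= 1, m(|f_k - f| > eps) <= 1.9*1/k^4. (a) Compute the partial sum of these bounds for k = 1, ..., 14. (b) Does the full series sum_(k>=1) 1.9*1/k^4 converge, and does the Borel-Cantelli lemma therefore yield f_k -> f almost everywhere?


Step 1: List the terms 1.9*1/k^4 for k = 1 to 14:
  k=1: 1.9
  k=2: 0.11875
  k=3: 0.023457
  k=4: 0.007422
  k=5: 0.00304
  k=6: 0.001466
  k=7: 7.913369e-04
  k=8: 4.638672e-04
  k=9: 2.895900e-04
  k=10: 1.900000e-04
  k=11: 1.297726e-04
  k=12: 9.162809e-05
  k=13: 6.652428e-05
  k=14: 4.945856e-05
Step 2: Partial sum = 1.9 + 0.11875 + 0.023457 + 0.007422 + 0.00304 + 0.001466 + 7.913369e-04 + 4.638672e-04 + 2.895900e-04 + 1.900000e-04 + 1.297726e-04 + 9.162809e-05 + 6.652428e-05 + 4.945856e-05
     = 2.056207
Step 3: The full series sum_(k>=1) 1.9*1/k^4 converges (p-series with p = 4 > 1; a constant multiple of a convergent series converges).
Step 4: Fix eps > 0. Since sum_k m(|f_k - f| > eps) < infinity, the Borel-Cantelli lemma gives
        m(limsup_k {|f_k - f| > eps}) = 0, i.e. for a.e. x, |f_k(x) - f(x)| <= eps for all large k.
        Applying this with eps = 1/j for j = 1, 2, ... and intersecting the countably many full-measure sets,
        for a.e. x we get limsup_k |f_k(x) - f(x)| <= 1/j for every j, hence f_k -> f almost everywhere.
Conclusion: series converges; Borel-Cantelli yields f_k -> f a.e.


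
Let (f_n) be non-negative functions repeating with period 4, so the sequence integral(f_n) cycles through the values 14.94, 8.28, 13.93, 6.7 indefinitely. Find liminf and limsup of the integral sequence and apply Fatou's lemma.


The sequence (integral(f_n)) is periodic with period 4, repeating the values 14.94, 8.28, 13.93, 6.7 indefinitely.
Step 1: For a periodic sequence, every tail (a_m, a_(m+1), ...) contains all 4 period values infinitely often.
Step 2: Hence inf of every tail = min of the period values = min(14.94, 8.28, 13.93, 6.7) = 6.7.
        liminf_n integral(f_n) = sup over m of (inf of tail from m) = 6.7.
Step 3: Similarly sup of every tail = max of the period values = 14.94.
        limsup_n integral(f_n) = 14.94.
Step 4: Fatou's lemma: integral(liminf_n f_n) <= liminf_n integral(f_n) = 6.7.
        So the integral of the pointwise liminf is at most 6.7.


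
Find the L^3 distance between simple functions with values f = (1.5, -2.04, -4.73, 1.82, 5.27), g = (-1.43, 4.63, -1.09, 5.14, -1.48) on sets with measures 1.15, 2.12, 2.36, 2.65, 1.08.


Step 1: Compute differences f_i - g_i:
  1.5 - -1.43 = 2.93
  -2.04 - 4.63 = -6.67
  -4.73 - -1.09 = -3.64
  1.82 - 5.14 = -3.32
  5.27 - -1.48 = 6.75
Step 2: Compute |diff|^3 * measure for each set:
  |2.93|^3 * 1.15 = 25.153757 * 1.15 = 28.926821
  |-6.67|^3 * 2.12 = 296.740963 * 2.12 = 629.090842
  |-3.64|^3 * 2.36 = 48.228544 * 2.36 = 113.819364
  |-3.32|^3 * 2.65 = 36.594368 * 2.65 = 96.975075
  |6.75|^3 * 1.08 = 307.546875 * 1.08 = 332.150625
Step 3: Sum = 1200.962726
Step 4: ||f-g||_3 = (1200.962726)^(1/3) = 10.629427


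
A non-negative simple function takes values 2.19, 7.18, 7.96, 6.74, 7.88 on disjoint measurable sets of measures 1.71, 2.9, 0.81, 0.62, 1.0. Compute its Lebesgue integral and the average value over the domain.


Step 1: Integral = sum(value_i * measure_i)
= 2.19*1.71 + 7.18*2.9 + 7.96*0.81 + 6.74*0.62 + 7.88*1.0
= 3.7449 + 20.822 + 6.4476 + 4.1788 + 7.88
= 43.0733
Step 2: Total measure of domain = 1.71 + 2.9 + 0.81 + 0.62 + 1.0 = 7.04
Step 3: Average value = 43.0733 / 7.04 = 6.118366


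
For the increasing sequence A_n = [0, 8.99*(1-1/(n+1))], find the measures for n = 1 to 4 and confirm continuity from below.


By continuity of measure from below: if A_n increases to A, then m(A_n) -> m(A).
Here A = [0, 8.99], so m(A) = 8.99
Step 1: a_1 = 8.99*(1 - 1/2) = 4.495, m(A_1) = 4.495
Step 2: a_2 = 8.99*(1 - 1/3) = 5.9933, m(A_2) = 5.9933
Step 3: a_3 = 8.99*(1 - 1/4) = 6.7425, m(A_3) = 6.7425
Step 4: a_4 = 8.99*(1 - 1/5) = 7.192, m(A_4) = 7.192
Limit: m(A_n) -> m([0,8.99]) = 8.99


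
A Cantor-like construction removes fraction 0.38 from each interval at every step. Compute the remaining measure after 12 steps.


Step 1: At each step, fraction remaining = 1 - 0.38 = 0.62
Step 2: After 12 steps, measure = (0.62)^12
Result = 0.003226


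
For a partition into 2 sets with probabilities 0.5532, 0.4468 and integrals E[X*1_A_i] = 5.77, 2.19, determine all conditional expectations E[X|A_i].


For each cell A_i: E[X|A_i] = E[X*1_A_i] / P(A_i)
Step 1: E[X|A_1] = 5.77 / 0.5532 = 10.430224
Step 2: E[X|A_2] = 2.19 / 0.4468 = 4.901522
Verification: E[X] = sum E[X*1_A_i] = 5.77 + 2.19 = 7.96


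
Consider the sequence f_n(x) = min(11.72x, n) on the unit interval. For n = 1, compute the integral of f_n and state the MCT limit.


f(x) = 11.72x on [0,1]; f_n(x) = min(11.72x, n). At n = 1:
Step 1: f(x) reaches 1 at x = 1/11.72 = 0.085324
Step 2: integral(f_1) = integral(11.72x, 0, 0.085324) + integral(1, 0.085324, 1)
       = 11.72*0.085324^2/2 + 1*(1 - 0.085324)
       = 0.042662 + 0.914676
       = 0.957338
Step 3: As n -> infinity, f_n increases to f, so by MCT integral(f_n) -> integral(f) = 11.72/2 = 5.86.
Convergence: integral(f_1) = 0.957338 -> 5.86 as n -> infinity


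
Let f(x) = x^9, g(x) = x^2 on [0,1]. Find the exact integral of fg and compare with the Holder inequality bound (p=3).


Step 1: Exact integral of f*g = integral(x^11, 0, 1) = 1/12
     = 0.083333
Step 2: Holder bound with p=3, q=1.5:
  ||f||_p = (integral x^27 dx)^(1/3) = (1/28)^(1/3) = 0.329317
  ||g||_q = (integral x^3 dx)^(1/1.5) = (1/4)^(1/1.5) = 0.39685
Step 3: Holder bound = ||f||_p * ||g||_q = 0.329317 * 0.39685 = 0.130689
Verification: 0.083333 <= 0.130689 (Holder holds)


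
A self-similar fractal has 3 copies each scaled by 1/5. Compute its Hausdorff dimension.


For a self-similar set with N copies scaled by 1/r:
dim_H = log(N)/log(r) = log(3)/log(5)
= 1.098612/1.609438
= 0.682606


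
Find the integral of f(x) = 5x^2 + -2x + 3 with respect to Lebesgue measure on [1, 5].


The Lebesgue integral of a Riemann-integrable function agrees with the Riemann integral.
Antiderivative F(x) = (5/3)x^3 + (-2/2)x^2 + 3x
F(5) = (5/3)*5^3 + (-2/2)*5^2 + 3*5
     = (5/3)*125 + (-2/2)*25 + 3*5
     = 208.333333 + -25 + 15
     = 198.333333
F(1) = 3.666667
Integral = F(5) - F(1) = 198.333333 - 3.666667 = 194.666667


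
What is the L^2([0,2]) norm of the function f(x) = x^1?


Step 1: ||f||_2 = (integral_0^2 |x^1|^2 dx)^(1/2)
     = (integral_0^2 x^2 dx)^(1/2)
Step 2: integral_0^2 x^2 dx = [x^3/(3)] from 0 to 2 = 2^3/3
     = 8/3 = 2.666667
Step 3: ||f||_2 = (2.666667)^(1/2) = 1.632993


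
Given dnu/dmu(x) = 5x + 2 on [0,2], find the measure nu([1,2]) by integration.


nu(A) = integral_A (dnu/dmu) dmu = integral_1^2 (5x + 2) dx
Step 1: Antiderivative F(x) = (5/2)x^2 + 2x
Step 2: F(2) = (5/2)*2^2 + 2*2 = 10 + 4 = 14
Step 3: F(1) = (5/2)*1^2 + 2*1 = 2.5 + 2 = 4.5
Step 4: nu([1,2]) = F(2) - F(1) = 14 - 4.5 = 9.5


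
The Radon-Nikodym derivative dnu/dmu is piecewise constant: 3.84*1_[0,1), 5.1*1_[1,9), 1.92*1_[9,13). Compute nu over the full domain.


Integrate each piece of the Radon-Nikodym derivative:
Step 1: integral_0^1 3.84 dx = 3.84*(1-0) = 3.84*1 = 3.84
Step 2: integral_1^9 5.1 dx = 5.1*(9-1) = 5.1*8 = 40.8
Step 3: integral_9^13 1.92 dx = 1.92*(13-9) = 1.92*4 = 7.68
Total: 3.84 + 40.8 + 7.68 = 52.32


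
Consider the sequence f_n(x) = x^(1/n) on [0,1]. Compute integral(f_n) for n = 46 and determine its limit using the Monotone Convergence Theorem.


At n = 46: f_46(x) = x^(1/46).
Step 1: integral(x^(1/46), 0, 1) = [x^(1/46+1) / (1/46+1)] from 0 to 1
     = 1 / (1/46 + 1) = 1 / ((46+1)/46) = 46/(46+1)
     = 46/47 = 0.978723
Step 2: As n -> infinity, f_n(x) = x^(1/n) -> 1 for x in (0,1], and f_n is increasing in n.
By MCT, lim_n integral(f_n) = integral(lim_n f_n) = integral(1, 0, 1) = 1.
Step 3: Verify convergence: 46/47 = 0.978723 -> 1


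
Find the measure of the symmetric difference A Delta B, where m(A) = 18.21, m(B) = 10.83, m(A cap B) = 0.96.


m(A Delta B) = m(A) + m(B) - 2*m(A n B)
= 18.21 + 10.83 - 2*0.96
= 18.21 + 10.83 - 1.92
= 27.12


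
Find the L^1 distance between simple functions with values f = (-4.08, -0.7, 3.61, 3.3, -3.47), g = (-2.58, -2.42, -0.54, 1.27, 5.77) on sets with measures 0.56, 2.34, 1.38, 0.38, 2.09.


Step 1: Compute differences f_i - g_i:
  -4.08 - -2.58 = -1.5
  -0.7 - -2.42 = 1.72
  3.61 - -0.54 = 4.15
  3.3 - 1.27 = 2.03
  -3.47 - 5.77 = -9.24
Step 2: Compute |diff|^1 * measure for each set:
  |-1.5|^1 * 0.56 = 1.5 * 0.56 = 0.84
  |1.72|^1 * 2.34 = 1.72 * 2.34 = 4.0248
  |4.15|^1 * 1.38 = 4.15 * 1.38 = 5.727
  |2.03|^1 * 0.38 = 2.03 * 0.38 = 0.7714
  |-9.24|^1 * 2.09 = 9.24 * 2.09 = 19.3116
Step 3: Sum = 30.6748
Step 4: ||f-g||_1 = (30.6748)^(1/1) = 30.6748


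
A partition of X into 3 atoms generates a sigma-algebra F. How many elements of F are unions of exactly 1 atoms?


Each element of F is a union of some subset of the 3 atoms.
Elements that are unions of exactly 1 atoms correspond to 1-element subsets of the 3 atoms.
Count = C(3, 1) = 3! / (1! * 2!) = 3.


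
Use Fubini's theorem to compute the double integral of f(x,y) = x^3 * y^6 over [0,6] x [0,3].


By Fubini's theorem, the double integral factors as a product of single integrals:
Step 1: integral_0^6 x^3 dx = [x^4/4] from 0 to 6
     = 6^4/4 = 324
Step 2: integral_0^3 y^6 dy = [y^7/7] from 0 to 3
     = 3^7/7 = 312.428571
Step 3: Double integral = 324 * 312.428571 = 101226.857143


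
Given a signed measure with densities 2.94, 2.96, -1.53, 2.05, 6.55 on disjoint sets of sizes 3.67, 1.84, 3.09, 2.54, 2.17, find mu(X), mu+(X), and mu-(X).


Step 1: Compute signed measure on each set:
  Set 1: 2.94 * 3.67 = 10.7898
  Set 2: 2.96 * 1.84 = 5.4464
  Set 3: -1.53 * 3.09 = -4.7277
  Set 4: 2.05 * 2.54 = 5.207
  Set 5: 6.55 * 2.17 = 14.2135
Step 2: Total signed measure = (10.7898) + (5.4464) + (-4.7277) + (5.207) + (14.2135)
     = 30.929
Step 3: Positive part mu+(X) = sum of positive contributions = 35.6567
Step 4: Negative part mu-(X) = |sum of negative contributions| = 4.7277


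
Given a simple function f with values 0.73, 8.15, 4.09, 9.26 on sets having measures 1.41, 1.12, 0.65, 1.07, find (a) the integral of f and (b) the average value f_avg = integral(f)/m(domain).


Step 1: Integral = sum(value_i * measure_i)
= 0.73*1.41 + 8.15*1.12 + 4.09*0.65 + 9.26*1.07
= 1.0293 + 9.128 + 2.6585 + 9.9082
= 22.724
Step 2: Total measure of domain = 1.41 + 1.12 + 0.65 + 1.07 = 4.25
Step 3: Average value = 22.724 / 4.25 = 5.346824


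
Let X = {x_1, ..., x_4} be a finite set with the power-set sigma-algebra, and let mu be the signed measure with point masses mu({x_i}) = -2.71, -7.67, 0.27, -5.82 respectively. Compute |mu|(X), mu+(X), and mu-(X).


Step 1: Every measurable set is a union of atoms (the cells / points), so a Hahn decomposition is
  obtained by grouping atoms by sign: P = union of atoms with mu > 0, N = union of the remaining atoms.
  Atoms in P (indices): 3;  atoms in N (indices): 1, 2, 4
  Positive values: 0.27
  Negative values: -2.71, -7.67, -5.82
Step 2: mu+(X) = mu(P) = sum of positive atom values = 0.27
Step 3: mu-(X) = -mu(N) = sum of |negative atom values| = 16.2
Step 4: |mu|(X) = mu+(X) + mu-(X) = 0.27 + 16.2 = 16.47


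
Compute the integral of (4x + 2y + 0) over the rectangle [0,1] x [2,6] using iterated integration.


By Fubini, integrate in x first, then y.
Step 1: Fix y, integrate over x in [0,1]:
  integral(4x + 2y + 0, x=0..1)
  = 4*(1^2 - 0^2)/2 + (2y + 0)*(1 - 0)
  = 2 + (2y + 0)*1
  = 2 + 2y + 0
  = 2 + 2y
Step 2: Integrate over y in [2,6]:
  integral(2 + 2y, y=2..6)
  = 2*4 + 2*(6^2 - 2^2)/2
  = 8 + 32
  = 40


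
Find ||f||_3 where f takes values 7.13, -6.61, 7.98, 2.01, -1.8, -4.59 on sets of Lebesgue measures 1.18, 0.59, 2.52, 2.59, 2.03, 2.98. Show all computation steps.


Step 1: Compute |f_i|^3 for each value:
  |7.13|^3 = 362.467097
  |-6.61|^3 = 288.804781
  |7.98|^3 = 508.169592
  |2.01|^3 = 8.120601
  |-1.8|^3 = 5.832
  |-4.59|^3 = 96.702579
Step 2: Multiply by measures and sum:
  362.467097 * 1.18 = 427.711174
  288.804781 * 0.59 = 170.394821
  508.169592 * 2.52 = 1280.587372
  8.120601 * 2.59 = 21.032357
  5.832 * 2.03 = 11.83896
  96.702579 * 2.98 = 288.173685
Sum = 427.711174 + 170.394821 + 1280.587372 + 21.032357 + 11.83896 + 288.173685 = 2199.738369
Step 3: Take the p-th root:
||f||_3 = (2199.738369)^(1/3) = 13.005399


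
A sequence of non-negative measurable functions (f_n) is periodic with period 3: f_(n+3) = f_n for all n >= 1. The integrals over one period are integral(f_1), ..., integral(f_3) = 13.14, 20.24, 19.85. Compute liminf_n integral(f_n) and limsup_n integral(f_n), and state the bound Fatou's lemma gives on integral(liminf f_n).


The sequence (integral(f_n)) is periodic with period 3, repeating the values 13.14, 20.24, 19.85 indefinitely.
Step 1: For a periodic sequence, every tail (a_m, a_(m+1), ...) contains all 3 period values infinitely often.
Step 2: Hence inf of every tail = min of the period values = min(13.14, 20.24, 19.85) = 13.14.
        liminf_n integral(f_n) = sup over m of (inf of tail from m) = 13.14.
Step 3: Similarly sup of every tail = max of the period values = 20.24.
        limsup_n integral(f_n) = 20.24.
Step 4: Fatou's lemma: integral(liminf_n f_n) <= liminf_n integral(f_n) = 13.14.
        So the integral of the pointwise liminf is at most 13.14.


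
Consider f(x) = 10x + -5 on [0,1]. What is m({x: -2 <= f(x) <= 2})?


f^(-1)([-2, 2]) = {x : -2 <= 10x + -5 <= 2}
Solving: (-2 - -5)/10 <= x <= (2 - -5)/10
= [0.3, 0.7]
Intersecting with [0,1]: [0.3, 0.7]
Measure = 0.7 - 0.3 = 0.4


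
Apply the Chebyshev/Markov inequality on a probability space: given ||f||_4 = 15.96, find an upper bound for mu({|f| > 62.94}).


Chebyshev/Markov inequality: mu(|f| > eps) <= (||f||_p / eps)^p
Step 1: ||f||_4 / eps = 15.96 / 62.94 = 0.253575
Step 2: Raise to power p = 4:
  (0.253575)^4 = 0.004135
Step 3: Therefore mu(|f| > 62.94) <= 0.004135


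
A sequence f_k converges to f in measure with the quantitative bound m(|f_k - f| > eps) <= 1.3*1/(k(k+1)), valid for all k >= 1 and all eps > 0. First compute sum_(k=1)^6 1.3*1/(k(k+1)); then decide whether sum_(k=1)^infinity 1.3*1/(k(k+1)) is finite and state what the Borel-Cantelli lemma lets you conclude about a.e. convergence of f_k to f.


Step 1: List the terms 1.3*1/(k(k+1)) for k = 1 to 6:
  k=1: 0.65
  k=2: 0.216667
  k=3: 0.108333
  k=4: 0.065
  k=5: 0.043333
  k=6: 0.030952
Step 2: Partial sum = 0.65 + 0.216667 + 0.108333 + 0.065 + 0.043333 + 0.030952
     = 1.114286
Step 3: The full series sum_(k>=1) 1.3*1/(k(k+1)) converges (telescoping series sum 1/(k(k+1)) = 1; a constant multiple of a convergent series converges).
Step 4: Fix eps > 0. Since sum_k m(|f_k - f| > eps) < infinity, the Borel-Cantelli lemma gives
        m(limsup_k {|f_k - f| > eps}) = 0, i.e. for a.e. x, |f_k(x) - f(x)| <= eps for all large k.
        Applying this with eps = 1/j for j = 1, 2, ... and intersecting the countably many full-measure sets,
        for a.e. x we get limsup_k |f_k(x) - f(x)| <= 1/j for every j, hence f_k -> f almost everywhere.
Conclusion: series converges; Borel-Cantelli yields f_k -> f a.e.


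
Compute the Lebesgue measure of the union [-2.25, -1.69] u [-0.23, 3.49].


For pairwise disjoint intervals, m(union) = sum of lengths.
= (-1.69 - -2.25) + (3.49 - -0.23)
= 0.56 + 3.72
= 4.28


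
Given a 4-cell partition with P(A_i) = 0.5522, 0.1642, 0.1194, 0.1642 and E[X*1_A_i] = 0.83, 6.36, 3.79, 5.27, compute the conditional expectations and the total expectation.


For each cell A_i: E[X|A_i] = E[X*1_A_i] / P(A_i)
Step 1: E[X|A_1] = 0.83 / 0.5522 = 1.503079
Step 2: E[X|A_2] = 6.36 / 0.1642 = 38.733252
Step 3: E[X|A_3] = 3.79 / 0.1194 = 31.742044
Step 4: E[X|A_4] = 5.27 / 0.1642 = 32.095006
Verification: E[X] = sum E[X*1_A_i] = 0.83 + 6.36 + 3.79 + 5.27 = 16.25


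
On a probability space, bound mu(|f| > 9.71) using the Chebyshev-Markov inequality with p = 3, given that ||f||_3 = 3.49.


Chebyshev/Markov inequality: mu(|f| > eps) <= (||f||_p / eps)^p
Step 1: ||f||_3 / eps = 3.49 / 9.71 = 0.359423
Step 2: Raise to power p = 3:
  (0.359423)^3 = 0.046432
Step 3: Therefore mu(|f| > 9.71) <= 0.046432


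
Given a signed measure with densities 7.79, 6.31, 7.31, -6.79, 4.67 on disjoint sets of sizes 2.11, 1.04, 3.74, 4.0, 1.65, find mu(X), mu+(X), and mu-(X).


Step 1: Compute signed measure on each set:
  Set 1: 7.79 * 2.11 = 16.4369
  Set 2: 6.31 * 1.04 = 6.5624
  Set 3: 7.31 * 3.74 = 27.3394
  Set 4: -6.79 * 4.0 = -27.16
  Set 5: 4.67 * 1.65 = 7.7055
Step 2: Total signed measure = (16.4369) + (6.5624) + (27.3394) + (-27.16) + (7.7055)
     = 30.8842
Step 3: Positive part mu+(X) = sum of positive contributions = 58.0442
Step 4: Negative part mu-(X) = |sum of negative contributions| = 27.16


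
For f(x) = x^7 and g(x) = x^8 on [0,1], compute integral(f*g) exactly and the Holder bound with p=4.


Step 1: Exact integral of f*g = integral(x^15, 0, 1) = 1/16
     = 0.0625
Step 2: Holder bound with p=4, q=1.333333:
  ||f||_p = (integral x^28 dx)^(1/4) = (1/29)^(1/4) = 0.430924
  ||g||_q = (integral x^10.666667 dx)^(1/1.333333) = (1/11.666667)^(1/1.333333) = 0.158413
Step 3: Holder bound = ||f||_p * ||g||_q = 0.430924 * 0.158413 = 0.068264
Verification: 0.0625 <= 0.068264 (Holder holds)


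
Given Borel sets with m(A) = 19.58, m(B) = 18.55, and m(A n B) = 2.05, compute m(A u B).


By inclusion-exclusion: m(A u B) = m(A) + m(B) - m(A n B)
= 19.58 + 18.55 - 2.05
= 36.08


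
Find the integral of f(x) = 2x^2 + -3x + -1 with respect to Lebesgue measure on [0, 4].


The Lebesgue integral of a Riemann-integrable function agrees with the Riemann integral.
Antiderivative F(x) = (2/3)x^3 + (-3/2)x^2 + -1x
F(4) = (2/3)*4^3 + (-3/2)*4^2 + -1*4
     = (2/3)*64 + (-3/2)*16 + -1*4
     = 42.666667 + -24 + -4
     = 14.666667
F(0) = 0.0
Integral = F(4) - F(0) = 14.666667 - 0.0 = 14.666667


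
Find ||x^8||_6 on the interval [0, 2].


Step 1: ||f||_6 = (integral_0^2 |x^8|^6 dx)^(1/6)
     = (integral_0^2 x^48 dx)^(1/6)
Step 2: integral_0^2 x^48 dx = [x^49/(49)] from 0 to 2 = 2^49/49
     = 562949953421312/49 = 1.148877e+13
Step 3: ||f||_6 = (1.148877e+13)^(1/6) = 150.214648


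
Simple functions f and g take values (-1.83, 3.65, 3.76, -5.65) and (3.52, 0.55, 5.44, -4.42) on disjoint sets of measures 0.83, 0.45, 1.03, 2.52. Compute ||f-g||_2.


Step 1: Compute differences f_i - g_i:
  -1.83 - 3.52 = -5.35
  3.65 - 0.55 = 3.1
  3.76 - 5.44 = -1.68
  -5.65 - -4.42 = -1.23
Step 2: Compute |diff|^2 * measure for each set:
  |-5.35|^2 * 0.83 = 28.6225 * 0.83 = 23.756675
  |3.1|^2 * 0.45 = 9.61 * 0.45 = 4.3245
  |-1.68|^2 * 1.03 = 2.8224 * 1.03 = 2.907072
  |-1.23|^2 * 2.52 = 1.5129 * 2.52 = 3.812508
Step 3: Sum = 34.800755
Step 4: ||f-g||_2 = (34.800755)^(1/2) = 5.899216


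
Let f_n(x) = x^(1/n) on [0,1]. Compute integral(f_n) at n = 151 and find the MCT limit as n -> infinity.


At n = 151: f_151(x) = x^(1/151).
Step 1: integral(x^(1/151), 0, 1) = [x^(1/151+1) / (1/151+1)] from 0 to 1
     = 1 / (1/151 + 1) = 1 / ((151+1)/151) = 151/(151+1)
     = 151/152 = 0.993421
Step 2: As n -> infinity, f_n(x) = x^(1/n) -> 1 for x in (0,1], and f_n is increasing in n.
By MCT, lim_n integral(f_n) = integral(lim_n f_n) = integral(1, 0, 1) = 1.
Step 3: Verify convergence: 151/152 = 0.993421 -> 1
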